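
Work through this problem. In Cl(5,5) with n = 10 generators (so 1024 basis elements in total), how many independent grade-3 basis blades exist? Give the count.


Number of grade-k basis blades in Cl(p,q) with n = p + q is C(n, k).
n = 5 + 5 = 10
C(10, 3) = 10! / (3! * 7!)
= 3628800 / (6 * 5040)
= 120


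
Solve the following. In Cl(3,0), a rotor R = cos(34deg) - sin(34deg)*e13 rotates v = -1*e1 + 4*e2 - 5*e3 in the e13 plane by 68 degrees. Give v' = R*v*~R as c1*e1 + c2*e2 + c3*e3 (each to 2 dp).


Rotor R = cos(34deg) - sin(34deg)*e13
Rotation angle theta = 2 * 34 = 68 degrees in the e13 plane (e1 -> e3).
The component perpendicular to the plane (e2) is invariant: v'_2 = v2 = 4.00
cos(68deg) = 0.3746, sin(68deg) = 0.9272
v'_1 = v1*cos(theta) - v3*sin(theta) = -1*0.3746 - (-5)*0.9272 = 4.26
v'_3 = v1*sin(theta) + v3*cos(theta) = -1*0.9272 + (-5)*0.3746 = -2.80
v' = 4.26*e1 + 4.00*e2 - 2.80*e3


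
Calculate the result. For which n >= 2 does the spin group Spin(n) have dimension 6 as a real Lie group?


dim Spin(n) = dim so(n) = n(n-1)/2.
Solve n(n-1)/2 = 6, i.e. n^2 - n - 12 = 0.
Discriminant = 1 + 8*6 = 49
n = (1 + sqrt(49))/2 = (1 + 7)/2 = 4


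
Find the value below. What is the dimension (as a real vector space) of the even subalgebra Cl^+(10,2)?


Even subalgebra dimension = 2^(n-1)
n = 10 + 2 = 12
2^(12 - 1) = 2^11 = 2048
Verification: sum of C(12,k) for even k = 1 + 66 + 495 + 924 + 495 + 66 + 1 = 2048
Result = 2048


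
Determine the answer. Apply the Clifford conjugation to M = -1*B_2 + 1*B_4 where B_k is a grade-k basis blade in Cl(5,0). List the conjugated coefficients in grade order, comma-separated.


Clifford conjugate sign for grade k: (-1)^(k(k+1)/2)
Grade 2: (-1)^(2*3/2) = (-1)^3 = -1, coeff -1 -> 1
Grade 4: (-1)^(4*5/2) = (-1)^10 = 1, coeff 1 -> 1
Conjugated coefficients: 1, 1


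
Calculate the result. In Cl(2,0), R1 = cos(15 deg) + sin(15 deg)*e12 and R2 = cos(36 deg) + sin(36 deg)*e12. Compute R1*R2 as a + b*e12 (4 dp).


Same-plane rotors commute and their half-angles add:
R1*R2 = cos(a1 + a2) + sin(a1 + a2)*e12.
a1 + a2 = 15 + 36 = 51 deg
cos(51 deg) = 0.6293
sin(51 deg) = 0.7771
R1*R2 = 0.6293 + 0.7771*e12


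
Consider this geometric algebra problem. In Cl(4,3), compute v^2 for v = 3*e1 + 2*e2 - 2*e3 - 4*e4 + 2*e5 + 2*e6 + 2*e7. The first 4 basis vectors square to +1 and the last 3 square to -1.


v^2 = sum of c_i^2 * e_i^2
Positive signature terms (e_i^2 = +1): 3^2 + 2^2 + (-2)^2 + (-4)^2 = 33
Negative signature terms (e_j^2 = -1): 2^2 + 2^2 + 2^2 = 12
v^2 = 33 - 12 = 21


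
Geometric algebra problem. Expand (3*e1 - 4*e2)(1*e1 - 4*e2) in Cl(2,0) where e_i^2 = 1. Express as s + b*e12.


Expand: (3*e1 - 4*e2)(1*e1 - 4*e2)
= 3*1*e1e1 + 3*(-4)*e1e2 + (-4)*1*e2e1 + (-4)*(-4)*e2e2
Using e1^2 = e2^2 = 1, e2e1 = -e1e2:
Scalar part s = 3*1 + (-4)*(-4) = 3 + 16 = 19
Bivector part b = 3*(-4) - (-4)*1 = -12 - (-4) = -8
uv = 19 - 8*e12


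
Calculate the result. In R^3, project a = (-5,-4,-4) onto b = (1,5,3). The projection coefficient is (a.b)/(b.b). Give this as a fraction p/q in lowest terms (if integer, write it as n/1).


Projection coefficient = (a . b) / (b . b)
a . b = (-5)*1 + (-4)*5 + (-4)*3
= -5 + (-20) + (-12) = -37
b . b = 1^2 + 5^2 + 3^2
= 1 + 25 + 9 = 35
Coefficient = -37/35
In lowest terms: -37/35


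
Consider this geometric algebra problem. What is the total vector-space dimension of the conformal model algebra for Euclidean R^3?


The conformal model of R^3 uses Cl(4,1): the 3 Euclidean generators plus two extra orthogonal generators e+ (e+^2 = +1) and e- (e-^2 = -1), from which the null vectors e0, einf are built.
Number of generators m = 3 + 2 = 5.
dim Cl(p,q) = 2^m = 2^5 = 32


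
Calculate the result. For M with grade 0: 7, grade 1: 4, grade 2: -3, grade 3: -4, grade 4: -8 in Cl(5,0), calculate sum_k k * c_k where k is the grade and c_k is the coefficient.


Grade-weighted sum = sum of grade_k * coefficient_k
0*7 = 0
1*4 = 4
2*(-3) = -6
3*(-4) = -12
4*(-8) = -32
Total = 0 + 4 + (-6) + (-12) + (-32) = -46


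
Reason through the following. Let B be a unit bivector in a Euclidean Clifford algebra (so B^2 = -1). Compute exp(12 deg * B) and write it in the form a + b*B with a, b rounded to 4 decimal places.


For a unit bivector B with B^2 = -1, the exponential series gives
e^(theta*B) = cos(theta) + sin(theta)*B (the GA analogue of Euler's formula).
theta = 12 degrees = 0.20944 rad
cos(12 deg) = 0.9781
sin(12 deg) = 0.2079
exp(theta*B) = 0.9781 + 0.2079*B


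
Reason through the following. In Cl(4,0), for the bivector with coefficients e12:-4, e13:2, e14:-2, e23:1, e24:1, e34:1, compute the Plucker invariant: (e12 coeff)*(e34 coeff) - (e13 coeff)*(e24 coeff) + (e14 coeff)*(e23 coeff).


Plucker relation: af - be + cd
a*f = (-4)*1 = -4
b*e = 2*1 = 2
c*d = (-2)*1 = -2
af - be + cd = -4 - 2 + (-2)
= -8


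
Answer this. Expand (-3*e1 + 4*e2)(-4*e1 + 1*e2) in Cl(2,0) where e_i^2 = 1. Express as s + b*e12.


Expand: (-3*e1 + 4*e2)(-4*e1 + 1*e2)
= (-3)*(-4)*e1e1 + (-3)*1*e1e2 + 4*(-4)*e2e1 + 4*1*e2e2
Using e1^2 = e2^2 = 1, e2e1 = -e1e2:
Scalar part s = (-3)*(-4) + 4*1 = 12 + 4 = 16
Bivector part b = (-3)*1 - 4*(-4) = -3 - (-16) = 13
uv = 16 + 13*e12


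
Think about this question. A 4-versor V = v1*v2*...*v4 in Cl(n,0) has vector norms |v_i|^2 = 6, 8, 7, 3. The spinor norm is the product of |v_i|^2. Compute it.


Spinor norm N(V) = |v1|^2 * |v2|^2 * ... * |v4|^2
= 6 * 8 * 7 * 3
Running product: 6, 48, 336, 1008
N(V) = 1008


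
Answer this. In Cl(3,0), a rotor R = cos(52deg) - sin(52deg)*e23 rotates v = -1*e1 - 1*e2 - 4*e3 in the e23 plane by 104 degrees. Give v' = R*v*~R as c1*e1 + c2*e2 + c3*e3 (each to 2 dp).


Rotor R = cos(52deg) - sin(52deg)*e23
Rotation angle theta = 2 * 52 = 104 degrees in the e23 plane (e2 -> e3).
The component perpendicular to the plane (e1) is invariant: v'_1 = v1 = -1.00
cos(104deg) = -0.2419, sin(104deg) = 0.9703
v'_2 = v2*cos(theta) - v3*sin(theta) = -1*(-0.2419) - (-4)*0.9703 = 4.12
v'_3 = v2*sin(theta) + v3*cos(theta) = -1*0.9703 + (-4)*(-0.2419) = 0.00
v' = -1.00*e1 + 4.12*e2 + 0.00*e3


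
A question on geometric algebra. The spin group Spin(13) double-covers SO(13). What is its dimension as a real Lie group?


Spin(n) double-covers SO(n); both have Lie algebra so(n) of dimension n(n-1)/2.
n = 13
n(n-1) = 13 * 12 = 156
dim Spin(13) = 156/2 = 78


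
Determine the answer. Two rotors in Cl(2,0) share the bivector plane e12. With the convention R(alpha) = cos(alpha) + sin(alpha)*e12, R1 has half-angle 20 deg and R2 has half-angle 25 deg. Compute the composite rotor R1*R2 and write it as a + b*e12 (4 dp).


Same-plane rotors commute and their half-angles add:
R1*R2 = cos(a1 + a2) + sin(a1 + a2)*e12.
a1 + a2 = 20 + 25 = 45 deg
cos(45 deg) = 0.7071
sin(45 deg) = 0.7071
R1*R2 = 0.7071 + 0.7071*e12


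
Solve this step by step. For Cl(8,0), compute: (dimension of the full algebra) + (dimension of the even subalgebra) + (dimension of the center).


n = 8 + 0 = 8
Total dim = 2^8 = 256
Even subalgebra dim = 2^7 = 128
n is even, so center dim = 1
Sum = 256 + 128 + 1 = 385


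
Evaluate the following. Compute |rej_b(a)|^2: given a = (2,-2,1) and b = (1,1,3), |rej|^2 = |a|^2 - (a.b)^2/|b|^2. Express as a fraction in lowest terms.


|a|^2 = 2^2 + (-2)^2 + 1^2 = 9
|b|^2 = 1^2 + 1^2 + 3^2 = 11
a . b = 2*1 + (-2)*1 + 1*3 = 3
(a.b)^2 = 3^2 = 9
|rej|^2 = 9 - 9/11
= (99 - 9)/11
= 90/11
In lowest terms: 90/11


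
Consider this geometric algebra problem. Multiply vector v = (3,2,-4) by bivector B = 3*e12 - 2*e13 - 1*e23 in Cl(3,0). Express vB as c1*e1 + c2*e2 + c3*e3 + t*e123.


vB has grade-1 (vector) and grade-3 (trivector) parts: vB = (v _| B) + (v ^ B).
Vector part <vB>_1:
  e1: -v2*b12 - v3*b13 = -(2)*(3) - (-4)*(-2) = -14
  e2: v1*b12 - v3*b23 = (3)*(3) - (-4)*(-1) = 5
  e3: v1*b13 + v2*b23 = (3)*(-2) + (2)*(-1) = -8
Trivector part <vB>_3:
  e123: v1*b23 - v2*b13 + v3*b12 = (3)*(-1) - (2)*(-2) + (-4)*(3) = -11
vB = -14*e1 + 5*e2 - 8*e3 - 11*e123


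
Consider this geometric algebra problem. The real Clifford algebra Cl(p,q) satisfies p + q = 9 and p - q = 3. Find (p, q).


We need p + q = 9 and p - q = 3.
Adding: 2p = 9 + 3 = 12, so p = 6.
Then q = 9 - 6 = 3.
(p, q) = (6, 3)


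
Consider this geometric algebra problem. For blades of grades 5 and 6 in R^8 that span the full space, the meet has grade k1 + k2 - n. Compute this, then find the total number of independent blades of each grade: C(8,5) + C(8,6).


Meet grade = grade(A) + grade(B) - n
= 5 + 6 - 8 = 3
C(8,5) = 56
C(8,6) = 28
dim_A + dim_B = 56 + 28 = 84


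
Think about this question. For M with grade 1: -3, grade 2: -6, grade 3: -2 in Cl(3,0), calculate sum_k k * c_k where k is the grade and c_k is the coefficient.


Grade-weighted sum = sum of grade_k * coefficient_k
1*(-3) = -3
2*(-6) = -12
3*(-2) = -6
Total = -3 + (-12) + (-6) = -21


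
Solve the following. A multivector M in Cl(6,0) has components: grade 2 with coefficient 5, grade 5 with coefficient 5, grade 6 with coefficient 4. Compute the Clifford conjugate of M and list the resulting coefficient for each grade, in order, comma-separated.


Clifford conjugate sign for grade k: (-1)^(k(k+1)/2)
Grade 2: (-1)^(2*3/2) = (-1)^3 = -1, coeff 5 -> -5
Grade 5: (-1)^(5*6/2) = (-1)^15 = -1, coeff 5 -> -5
Grade 6: (-1)^(6*7/2) = (-1)^21 = -1, coeff 4 -> -4
Conjugated coefficients: -5, -5, -4


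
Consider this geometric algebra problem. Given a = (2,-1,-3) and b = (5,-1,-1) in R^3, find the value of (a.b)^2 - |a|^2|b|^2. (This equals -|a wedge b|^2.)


a . b = 2*5 + (-1)*(-1) + (-3)*(-1)
= 10 + 1 + 3 = 14
|a|^2 = 2^2 + (-1)^2 + (-3)^2 = 14
|b|^2 = 5^2 + (-1)^2 + (-1)^2 = 27
(a.b)^2 = 14^2 = 196
|a|^2 * |b|^2 = 14 * 27 = 378
Result = 196 - 378 = -182


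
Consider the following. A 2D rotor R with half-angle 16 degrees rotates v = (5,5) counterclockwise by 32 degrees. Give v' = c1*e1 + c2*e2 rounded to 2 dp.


Rotor R = cos(16deg) - sin(16deg)*e12
Rotation angle theta = 2 * 16 = 32 degrees
v' = R*v*~R rotates v by theta.
cos(32deg) = 0.8480, sin(32deg) = 0.5299
v'_1 = 5*cos(32deg) - 5*sin(32deg)
= 5*0.8480 - 5*0.5299
= 1.59
v'_2 = 5*sin(32deg) + 5*cos(32deg)
= 5*0.5299 + 5*0.8480
= 6.89
v' = 1.59*e1 + 6.89*e2


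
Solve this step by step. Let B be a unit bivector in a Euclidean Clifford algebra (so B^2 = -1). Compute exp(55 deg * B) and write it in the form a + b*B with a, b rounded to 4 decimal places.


For a unit bivector B with B^2 = -1, the exponential series gives
e^(theta*B) = cos(theta) + sin(theta)*B (the GA analogue of Euler's formula).
theta = 55 degrees = 0.959931 rad
cos(55 deg) = 0.5736
sin(55 deg) = 0.8192
exp(theta*B) = 0.5736 + 0.8192*B


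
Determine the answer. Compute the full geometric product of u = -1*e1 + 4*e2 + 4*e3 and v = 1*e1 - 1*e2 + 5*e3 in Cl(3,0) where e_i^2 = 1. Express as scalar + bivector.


In Cl(3,0): e_i^2 = 1, e_ie_j = -e_je_i for i != j.
Scalar part = u . v = (-1)*1 + 4*(-1) + 4*5
= -1 + (-4) + 20 = 15
e12 coeff = (-1)*(-1) - 4*1 = 1 - 4 = -3
e13 coeff = (-1)*5 - 4*1 = -5 - 4 = -9
e23 coeff = 4*5 - 4*(-1) = 20 - (-4) = 24
uv = 15 - 3*e12 - 9*e13 + 24*e23


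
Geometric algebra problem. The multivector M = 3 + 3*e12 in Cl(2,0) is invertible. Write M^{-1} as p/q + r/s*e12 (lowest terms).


M = 3 + 3*e12, where e12^2 = -1.
Since M commutes with its reverse ~M = a - b*e12, M * ~M = a^2 - b^2*e12^2 = a^2 + b^2.
So M^{-1} = ~M / (a^2 + b^2) = (a - b*e12)/(a^2 + b^2).
a^2 + b^2 = 9 + 9 = 18
Scalar part = 3/18 = 1/6
Bivector coeff = -3/18 = -1/6
M^{-1} = 1/6 - 1/6*e12


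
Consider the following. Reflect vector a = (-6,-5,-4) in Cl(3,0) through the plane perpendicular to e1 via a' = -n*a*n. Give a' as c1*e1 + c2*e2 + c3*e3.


Reflection formula: a' = -n*a*n, with n = e1 (unit vector, n^2 = 1).
For reflection through hyperplane perp to e1:
The component along e1 flips sign, others stay.
a = (-6, -5, -4)
a' = (6, -5, -4)
a' = 6*e1 - 5*e2 - 4*e3


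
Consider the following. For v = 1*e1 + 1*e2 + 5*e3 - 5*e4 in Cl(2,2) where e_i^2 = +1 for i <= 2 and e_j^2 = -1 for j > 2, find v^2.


v^2 = sum of c_i^2 * e_i^2
Positive signature terms (e_i^2 = +1): 1^2 + 1^2 = 2
Negative signature terms (e_j^2 = -1): 5^2 + (-5)^2 = 50
v^2 = 2 - 50 = -48


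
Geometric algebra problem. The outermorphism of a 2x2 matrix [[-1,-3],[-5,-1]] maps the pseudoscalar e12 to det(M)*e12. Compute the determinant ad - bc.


The outermorphism of a linear map f sends e1^e2 to f(e1)^f(e2).
f(e1) = -1*e1 - 5*e2
f(e2) = -3*e1 - 1*e2
f(e1) ^ f(e2) = (-1*e1 - 5*e2) ^ (-3*e1 - 1*e2)
= (-1)*(-1)*e12 + (-5)*(-3)*e21
= (1 - 15)*e12
= -14*e12
Coefficient = -14


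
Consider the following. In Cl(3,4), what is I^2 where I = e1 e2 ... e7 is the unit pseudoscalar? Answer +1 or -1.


The pseudoscalar I = e1...e_n (product of all n generators) of Cl(p,q) satisfies I^2 = (-1)^(q + n(n-1)/2).
p = 3, q = 4, n = p + q = 7
n(n-1)/2 = 7 * 6 / 2 = 21
Exponent = q + n(n-1)/2 = 4 + 21 = 25
I^2 = (-1)^25 = -1


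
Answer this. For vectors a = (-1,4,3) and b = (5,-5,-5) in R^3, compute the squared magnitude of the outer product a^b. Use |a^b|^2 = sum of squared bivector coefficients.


a wedge b = (a1*b2 - a2*b1)*e12 + (a1*b3 - a3*b1)*e13 + (a2*b3 - a3*b2)*e23
e12 coeff: (-1)*(-5) - 4*5 = 5 - 20 = -15
e13 coeff: (-1)*(-5) - 3*5 = 5 - 15 = -10
e23 coeff: 4*(-5) - 3*(-5) = -20 - (-15) = -5
|a wedge b|^2 = (-15)^2 + (-10)^2 + (-5)^2
= 225 + 100 + 25
= 350


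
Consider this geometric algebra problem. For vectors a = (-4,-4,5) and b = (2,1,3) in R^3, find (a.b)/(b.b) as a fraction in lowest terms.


Projection coefficient = (a . b) / (b . b)
a . b = (-4)*2 + (-4)*1 + 5*3
= -8 + (-4) + 15 = 3
b . b = 2^2 + 1^2 + 3^2
= 4 + 1 + 9 = 14
Coefficient = 3/14
In lowest terms: 3/14


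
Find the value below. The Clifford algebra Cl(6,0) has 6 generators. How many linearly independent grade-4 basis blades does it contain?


Number of grade-k basis blades in Cl(p,q) with n = p + q is C(n, k).
n = 6 + 0 = 6
C(6, 4) = 6! / (4! * 2!)
= 720 / (24 * 2)
= 15


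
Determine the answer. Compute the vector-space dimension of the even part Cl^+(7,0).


Even subalgebra dimension = 2^(n-1)
n = 7 + 0 = 7
2^(7 - 1) = 2^6 = 64
Verification: sum of C(7,k) for even k = 1 + 21 + 35 + 7 = 64
Result = 64


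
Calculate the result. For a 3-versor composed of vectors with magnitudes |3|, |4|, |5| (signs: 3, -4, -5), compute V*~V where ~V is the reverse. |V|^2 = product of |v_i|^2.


Each vector v_i has |v_i|^2 = s_i^2
Squared scales: 3^2 = 9, (-4)^2 = 16, (-5)^2 = 25
|V|^2 = 9 * 16 * 25
= 3600


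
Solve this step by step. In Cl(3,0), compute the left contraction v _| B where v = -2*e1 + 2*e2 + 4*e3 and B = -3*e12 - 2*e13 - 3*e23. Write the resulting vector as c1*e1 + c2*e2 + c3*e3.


Left contraction v _| B = <vB>_1 (grade-1 part of the geometric product vB).
Using e1_|e12 = e2, e2_|e12 = -e1, e1_|e13 = e3, e3_|e13 = -e1, e2_|e23 = e3, e3_|e23 = -e2:
e1 coeff: -v2*b12 - v3*b13 = -(2)*(-3) - (4)*(-2) = 14
e2 coeff: v1*b12 - v3*b23 = (-2)*(-3) - (4)*(-3) = 18
e3 coeff: v1*b13 + v2*b23 = (-2)*(-2) + (2)*(-3) = -2
v _| B = 14*e1 + 18*e2 - 2*e3


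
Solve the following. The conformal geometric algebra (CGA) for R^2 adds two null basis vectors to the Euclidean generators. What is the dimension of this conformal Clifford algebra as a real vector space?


The conformal model of R^2 uses Cl(3,1): the 2 Euclidean generators plus two extra orthogonal generators e+ (e+^2 = +1) and e- (e-^2 = -1), from which the null vectors e0, einf are built.
Number of generators m = 2 + 2 = 4.
dim Cl(p,q) = 2^m = 2^4 = 16


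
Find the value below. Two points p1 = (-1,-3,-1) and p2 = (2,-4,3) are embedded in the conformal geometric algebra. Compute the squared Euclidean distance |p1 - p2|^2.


p1 - p2 = (-3, 1, -4)
|p1 - p2|^2 = (-3)^2 + 1^2 + (-4)^2
= 9 + 1 + 16
= 26


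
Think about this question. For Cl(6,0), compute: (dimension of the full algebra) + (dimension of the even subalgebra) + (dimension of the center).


n = 6 + 0 = 6
Total dim = 2^6 = 64
Even subalgebra dim = 2^5 = 32
n is even, so center dim = 1
Sum = 64 + 32 + 1 = 97


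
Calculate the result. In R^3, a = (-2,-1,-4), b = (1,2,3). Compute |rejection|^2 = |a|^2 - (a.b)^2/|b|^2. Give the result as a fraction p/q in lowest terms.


|a|^2 = (-2)^2 + (-1)^2 + (-4)^2 = 21
|b|^2 = 1^2 + 2^2 + 3^2 = 14
a . b = (-2)*1 + (-1)*2 + (-4)*3 = -16
(a.b)^2 = (-16)^2 = 256
|rej|^2 = 21 - 256/14
= (294 - 256)/14
= 38/14
In lowest terms: 19/7


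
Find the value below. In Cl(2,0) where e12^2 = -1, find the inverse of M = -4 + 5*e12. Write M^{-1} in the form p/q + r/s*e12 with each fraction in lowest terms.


M = -4 + 5*e12, where e12^2 = -1.
Since M commutes with its reverse ~M = a - b*e12, M * ~M = a^2 - b^2*e12^2 = a^2 + b^2.
So M^{-1} = ~M / (a^2 + b^2) = (a - b*e12)/(a^2 + b^2).
a^2 + b^2 = 16 + 25 = 41
Scalar part = -4/41 = -4/41
Bivector coeff = -5/41 = -5/41
M^{-1} = -4/41 - 5/41*e12


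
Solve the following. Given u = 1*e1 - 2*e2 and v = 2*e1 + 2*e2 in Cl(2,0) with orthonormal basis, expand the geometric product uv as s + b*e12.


Expand: (1*e1 - 2*e2)(2*e1 + 2*e2)
= 1*2*e1e1 + 1*2*e1e2 + (-2)*2*e2e1 + (-2)*2*e2e2
Using e1^2 = e2^2 = 1, e2e1 = -e1e2:
Scalar part s = 1*2 + (-2)*2 = 2 + (-4) = -2
Bivector part b = 1*2 - (-2)*2 = 2 - (-4) = 6
uv = -2 + 6*e12


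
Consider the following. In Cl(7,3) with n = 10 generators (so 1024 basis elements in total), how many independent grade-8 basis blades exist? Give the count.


Number of grade-k basis blades in Cl(p,q) with n = p + q is C(n, k).
n = 7 + 3 = 10
C(10, 8) = 10! / (8! * 2!)
= 3628800 / (40320 * 2)
= 45


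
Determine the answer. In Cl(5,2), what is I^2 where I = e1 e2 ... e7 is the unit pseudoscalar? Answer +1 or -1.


The pseudoscalar I = e1...e_n (product of all n generators) of Cl(p,q) satisfies I^2 = (-1)^(q + n(n-1)/2).
p = 5, q = 2, n = p + q = 7
n(n-1)/2 = 7 * 6 / 2 = 21
Exponent = q + n(n-1)/2 = 2 + 21 = 23
I^2 = (-1)^23 = -1


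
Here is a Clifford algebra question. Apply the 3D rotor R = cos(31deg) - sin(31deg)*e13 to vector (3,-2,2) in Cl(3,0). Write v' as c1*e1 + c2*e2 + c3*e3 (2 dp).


Rotor R = cos(31deg) - sin(31deg)*e13
Rotation angle theta = 2 * 31 = 62 degrees in the e13 plane (e1 -> e3).
The component perpendicular to the plane (e2) is invariant: v'_2 = v2 = -2.00
cos(62deg) = 0.4695, sin(62deg) = 0.8829
v'_1 = v1*cos(theta) - v3*sin(theta) = 3*0.4695 - 2*0.8829 = -0.36
v'_3 = v1*sin(theta) + v3*cos(theta) = 3*0.8829 + 2*0.4695 = 3.59
v' = -0.36*e1 - 2.00*e2 + 3.59*e3


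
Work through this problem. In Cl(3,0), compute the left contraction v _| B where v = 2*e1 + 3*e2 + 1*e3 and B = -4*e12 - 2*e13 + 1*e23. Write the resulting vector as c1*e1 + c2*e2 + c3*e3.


Left contraction v _| B = <vB>_1 (grade-1 part of the geometric product vB).
Using e1_|e12 = e2, e2_|e12 = -e1, e1_|e13 = e3, e3_|e13 = -e1, e2_|e23 = e3, e3_|e23 = -e2:
e1 coeff: -v2*b12 - v3*b13 = -(3)*(-4) - (1)*(-2) = 14
e2 coeff: v1*b12 - v3*b23 = (2)*(-4) - (1)*(1) = -9
e3 coeff: v1*b13 + v2*b23 = (2)*(-2) + (3)*(1) = -1
v _| B = 14*e1 - 9*e2 - 1*e3


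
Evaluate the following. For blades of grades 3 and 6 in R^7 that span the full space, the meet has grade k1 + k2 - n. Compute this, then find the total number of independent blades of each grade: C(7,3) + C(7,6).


Meet grade = grade(A) + grade(B) - n
= 3 + 6 - 7 = 2
C(7,3) = 35
C(7,6) = 7
dim_A + dim_B = 35 + 7 = 42


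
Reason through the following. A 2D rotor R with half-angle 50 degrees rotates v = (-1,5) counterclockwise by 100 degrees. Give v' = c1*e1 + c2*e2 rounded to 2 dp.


Rotor R = cos(50deg) - sin(50deg)*e12
Rotation angle theta = 2 * 50 = 100 degrees
v' = R*v*~R rotates v by theta.
cos(100deg) = -0.1736, sin(100deg) = 0.9848
v'_1 = -1*cos(100deg) - 5*sin(100deg)
= -1*(-0.1736) - 5*0.9848
= -4.75
v'_2 = -1*sin(100deg) + 5*cos(100deg)
= -1*0.9848 + 5*(-0.1736)
= -1.85
v' = -4.75*e1 - 1.85*e2


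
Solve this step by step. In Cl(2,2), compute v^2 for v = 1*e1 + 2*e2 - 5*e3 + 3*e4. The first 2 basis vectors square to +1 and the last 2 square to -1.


v^2 = sum of c_i^2 * e_i^2
Positive signature terms (e_i^2 = +1): 1^2 + 2^2 = 5
Negative signature terms (e_j^2 = -1): (-5)^2 + 3^2 = 34
v^2 = 5 - 34 = -29


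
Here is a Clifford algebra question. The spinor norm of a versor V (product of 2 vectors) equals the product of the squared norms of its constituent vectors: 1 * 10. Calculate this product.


Spinor norm N(V) = |v1|^2 * |v2|^2 * ... * |v2|^2
= 1 * 10
Running product: 1, 10
N(V) = 10


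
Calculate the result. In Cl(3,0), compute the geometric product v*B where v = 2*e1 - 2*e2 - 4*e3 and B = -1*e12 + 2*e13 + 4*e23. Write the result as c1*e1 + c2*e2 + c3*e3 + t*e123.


vB has grade-1 (vector) and grade-3 (trivector) parts: vB = (v _| B) + (v ^ B).
Vector part <vB>_1:
  e1: -v2*b12 - v3*b13 = -(-2)*(-1) - (-4)*(2) = 6
  e2: v1*b12 - v3*b23 = (2)*(-1) - (-4)*(4) = 14
  e3: v1*b13 + v2*b23 = (2)*(2) + (-2)*(4) = -4
Trivector part <vB>_3:
  e123: v1*b23 - v2*b13 + v3*b12 = (2)*(4) - (-2)*(2) + (-4)*(-1) = 16
vB = 6*e1 + 14*e2 - 4*e3 + 16*e123


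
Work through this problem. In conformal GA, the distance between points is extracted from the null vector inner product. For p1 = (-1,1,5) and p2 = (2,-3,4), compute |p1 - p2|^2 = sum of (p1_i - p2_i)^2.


p1 - p2 = (-3, 4, 1)
|p1 - p2|^2 = (-3)^2 + 4^2 + 1^2
= 9 + 16 + 1
= 26


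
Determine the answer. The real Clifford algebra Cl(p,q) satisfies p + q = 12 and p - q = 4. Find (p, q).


We need p + q = 12 and p - q = 4.
Adding: 2p = 12 + 4 = 16, so p = 8.
Then q = 12 - 8 = 4.
(p, q) = (8, 4)


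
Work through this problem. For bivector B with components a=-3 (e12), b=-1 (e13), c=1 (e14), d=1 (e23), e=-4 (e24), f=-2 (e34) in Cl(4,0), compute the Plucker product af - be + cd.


Plucker relation: af - be + cd
a*f = (-3)*(-2) = 6
b*e = (-1)*(-4) = 4
c*d = 1*1 = 1
af - be + cd = 6 - 4 + 1
= 3


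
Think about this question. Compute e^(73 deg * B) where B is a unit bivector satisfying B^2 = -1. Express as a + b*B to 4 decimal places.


For a unit bivector B with B^2 = -1, the exponential series gives
e^(theta*B) = cos(theta) + sin(theta)*B (the GA analogue of Euler's formula).
theta = 73 degrees = 1.27409 rad
cos(73 deg) = 0.2924
sin(73 deg) = 0.9563
exp(theta*B) = 0.2924 + 0.9563*B


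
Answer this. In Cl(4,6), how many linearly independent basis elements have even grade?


Even subalgebra dimension = 2^(n-1)
n = 4 + 6 = 10
2^(10 - 1) = 2^9 = 512
Verification: sum of C(10,k) for even k = 1 + 45 + 210 + 210 + 45 + 1 = 512
Result = 512


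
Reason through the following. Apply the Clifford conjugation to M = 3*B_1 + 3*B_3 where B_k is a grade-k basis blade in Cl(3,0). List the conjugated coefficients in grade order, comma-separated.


Clifford conjugate sign for grade k: (-1)^(k(k+1)/2)
Grade 1: (-1)^(1*2/2) = (-1)^1 = -1, coeff 3 -> -3
Grade 3: (-1)^(3*4/2) = (-1)^6 = 1, coeff 3 -> 3
Conjugated coefficients: -3, 3


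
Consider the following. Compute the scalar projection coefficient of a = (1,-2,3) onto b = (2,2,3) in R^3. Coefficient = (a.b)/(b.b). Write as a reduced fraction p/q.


Projection coefficient = (a . b) / (b . b)
a . b = 1*2 + (-2)*2 + 3*3
= 2 + (-4) + 9 = 7
b . b = 2^2 + 2^2 + 3^2
= 4 + 4 + 9 = 17
Coefficient = 7/17
In lowest terms: 7/17


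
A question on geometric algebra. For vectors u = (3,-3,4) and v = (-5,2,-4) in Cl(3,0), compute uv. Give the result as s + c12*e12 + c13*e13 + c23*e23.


In Cl(3,0): e_i^2 = 1, e_ie_j = -e_je_i for i != j.
Scalar part = u . v = 3*(-5) + (-3)*2 + 4*(-4)
= -15 + (-6) + (-16) = -37
e12 coeff = 3*2 - (-3)*(-5) = 6 - 15 = -9
e13 coeff = 3*(-4) - 4*(-5) = -12 - (-20) = 8
e23 coeff = (-3)*(-4) - 4*2 = 12 - 8 = 4
uv = -37 - 9*e12 + 8*e13 + 4*e23


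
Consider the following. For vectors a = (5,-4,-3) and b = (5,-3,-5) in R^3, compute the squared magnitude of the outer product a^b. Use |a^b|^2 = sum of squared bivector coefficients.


a wedge b = (a1*b2 - a2*b1)*e12 + (a1*b3 - a3*b1)*e13 + (a2*b3 - a3*b2)*e23
e12 coeff: 5*(-3) - (-4)*5 = -15 - (-20) = 5
e13 coeff: 5*(-5) - (-3)*5 = -25 - (-15) = -10
e23 coeff: (-4)*(-5) - (-3)*(-3) = 20 - 9 = 11
|a wedge b|^2 = 5^2 + (-10)^2 + 11^2
= 25 + 100 + 121
= 246


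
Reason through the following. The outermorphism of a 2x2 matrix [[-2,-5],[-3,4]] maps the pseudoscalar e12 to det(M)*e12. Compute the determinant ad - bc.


The outermorphism of a linear map f sends e1^e2 to f(e1)^f(e2).
f(e1) = -2*e1 - 3*e2
f(e2) = -5*e1 + 4*e2
f(e1) ^ f(e2) = (-2*e1 - 3*e2) ^ (-5*e1 + 4*e2)
= (-2)*4*e12 + (-3)*(-5)*e21
= (-8 - 15)*e12
= -23*e12
Coefficient = -23


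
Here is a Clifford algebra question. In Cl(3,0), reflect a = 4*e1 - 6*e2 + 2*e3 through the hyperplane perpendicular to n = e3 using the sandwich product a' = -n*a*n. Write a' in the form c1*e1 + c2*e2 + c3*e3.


Reflection formula: a' = -n*a*n, with n = e3 (unit vector, n^2 = 1).
For reflection through hyperplane perp to e3:
The component along e3 flips sign, others stay.
a = (4, -6, 2)
a' = (4, -6, -2)
a' = 4*e1 - 6*e2 - 2*e3


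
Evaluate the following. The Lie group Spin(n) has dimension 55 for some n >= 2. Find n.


dim Spin(n) = dim so(n) = n(n-1)/2.
Solve n(n-1)/2 = 55, i.e. n^2 - n - 110 = 0.
Discriminant = 1 + 8*55 = 441
n = (1 + sqrt(441))/2 = (1 + 21)/2 = 11


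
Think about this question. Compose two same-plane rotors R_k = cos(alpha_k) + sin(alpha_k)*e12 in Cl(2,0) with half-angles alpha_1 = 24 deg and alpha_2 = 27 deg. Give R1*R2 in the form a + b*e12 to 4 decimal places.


Same-plane rotors commute and their half-angles add:
R1*R2 = cos(a1 + a2) + sin(a1 + a2)*e12.
a1 + a2 = 24 + 27 = 51 deg
cos(51 deg) = 0.6293
sin(51 deg) = 0.7771
R1*R2 = 0.6293 + 0.7771*e12


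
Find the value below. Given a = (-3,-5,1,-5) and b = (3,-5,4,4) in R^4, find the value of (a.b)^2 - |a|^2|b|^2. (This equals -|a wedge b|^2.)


a . b = (-3)*3 + (-5)*(-5) + 1*4 + (-5)*4
= -9 + 25 + 4 + (-20) = 0
|a|^2 = (-3)^2 + (-5)^2 + 1^2 + (-5)^2 = 60
|b|^2 = 3^2 + (-5)^2 + 4^2 + 4^2 = 66
(a.b)^2 = 0^2 = 0
|a|^2 * |b|^2 = 60 * 66 = 3960
Result = 0 - 3960 = -3960


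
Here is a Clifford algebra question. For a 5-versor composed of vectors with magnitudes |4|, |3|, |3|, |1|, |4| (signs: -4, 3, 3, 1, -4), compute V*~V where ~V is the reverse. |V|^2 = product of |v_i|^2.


Each vector v_i has |v_i|^2 = s_i^2
Squared scales: (-4)^2 = 16, 3^2 = 9, 3^2 = 9, 1^2 = 1, (-4)^2 = 16
|V|^2 = 16 * 9 * 9 * 1 * 16
= 20736


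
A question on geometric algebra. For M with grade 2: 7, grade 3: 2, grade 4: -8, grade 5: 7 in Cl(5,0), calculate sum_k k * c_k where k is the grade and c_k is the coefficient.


Grade-weighted sum = sum of grade_k * coefficient_k
2*7 = 14
3*2 = 6
4*(-8) = -32
5*7 = 35
Total = 14 + 6 + (-32) + 35 = 23


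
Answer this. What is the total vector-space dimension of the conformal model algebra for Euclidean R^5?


The conformal model of R^5 uses Cl(6,1): the 5 Euclidean generators plus two extra orthogonal generators e+ (e+^2 = +1) and e- (e-^2 = -1), from which the null vectors e0, einf are built.
Number of generators m = 5 + 2 = 7.
dim Cl(p,q) = 2^m = 2^7 = 128


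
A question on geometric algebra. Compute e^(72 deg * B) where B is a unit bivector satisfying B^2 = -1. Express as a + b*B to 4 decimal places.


For a unit bivector B with B^2 = -1, the exponential series gives
e^(theta*B) = cos(theta) + sin(theta)*B (the GA analogue of Euler's formula).
theta = 72 degrees = 1.256637 rad
cos(72 deg) = 0.3090
sin(72 deg) = 0.9511
exp(theta*B) = 0.3090 + 0.9511*B


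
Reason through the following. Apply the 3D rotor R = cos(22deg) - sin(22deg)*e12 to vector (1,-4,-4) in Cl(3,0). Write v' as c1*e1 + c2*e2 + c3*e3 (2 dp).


Rotor R = cos(22deg) - sin(22deg)*e12
Rotation angle theta = 2 * 22 = 44 degrees in the e12 plane (e1 -> e2).
The component perpendicular to the plane (e3) is invariant: v'_3 = v3 = -4.00
cos(44deg) = 0.7193, sin(44deg) = 0.6947
v'_1 = v1*cos(theta) - v2*sin(theta) = 1*0.7193 - (-4)*0.6947 = 3.50
v'_2 = v1*sin(theta) + v2*cos(theta) = 1*0.6947 + (-4)*0.7193 = -2.18
v' = 3.50*e1 - 2.18*e2 - 4.00*e3


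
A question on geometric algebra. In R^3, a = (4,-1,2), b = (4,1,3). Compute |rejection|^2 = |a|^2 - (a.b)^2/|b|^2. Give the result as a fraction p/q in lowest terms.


|a|^2 = 4^2 + (-1)^2 + 2^2 = 21
|b|^2 = 4^2 + 1^2 + 3^2 = 26
a . b = 4*4 + (-1)*1 + 2*3 = 21
(a.b)^2 = 21^2 = 441
|rej|^2 = 21 - 441/26
= (546 - 441)/26
= 105/26
In lowest terms: 105/26


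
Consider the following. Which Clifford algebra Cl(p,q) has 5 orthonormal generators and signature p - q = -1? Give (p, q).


We need p + q = 5 and p - q = -1.
Adding: 2p = 5 + (-1) = 4, so p = 2.
Then q = 5 - 2 = 3.
(p, q) = (2, 3)


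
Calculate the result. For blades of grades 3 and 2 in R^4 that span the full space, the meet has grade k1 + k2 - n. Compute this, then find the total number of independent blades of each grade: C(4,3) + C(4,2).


Meet grade = grade(A) + grade(B) - n
= 3 + 2 - 4 = 1
C(4,3) = 4
C(4,2) = 6
dim_A + dim_B = 4 + 6 = 10


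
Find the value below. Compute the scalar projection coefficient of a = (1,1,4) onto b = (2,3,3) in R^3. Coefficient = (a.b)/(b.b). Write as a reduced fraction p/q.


Projection coefficient = (a . b) / (b . b)
a . b = 1*2 + 1*3 + 4*3
= 2 + 3 + 12 = 17
b . b = 2^2 + 3^2 + 3^2
= 4 + 9 + 9 = 22
Coefficient = 17/22
In lowest terms: 17/22


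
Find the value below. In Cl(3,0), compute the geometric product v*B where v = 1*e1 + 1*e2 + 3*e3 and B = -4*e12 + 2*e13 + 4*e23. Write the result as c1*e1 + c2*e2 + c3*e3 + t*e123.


vB has grade-1 (vector) and grade-3 (trivector) parts: vB = (v _| B) + (v ^ B).
Vector part <vB>_1:
  e1: -v2*b12 - v3*b13 = -(1)*(-4) - (3)*(2) = -2
  e2: v1*b12 - v3*b23 = (1)*(-4) - (3)*(4) = -16
  e3: v1*b13 + v2*b23 = (1)*(2) + (1)*(4) = 6
Trivector part <vB>_3:
  e123: v1*b23 - v2*b13 + v3*b12 = (1)*(4) - (1)*(2) + (3)*(-4) = -10
vB = -2*e1 - 16*e2 + 6*e3 - 10*e123


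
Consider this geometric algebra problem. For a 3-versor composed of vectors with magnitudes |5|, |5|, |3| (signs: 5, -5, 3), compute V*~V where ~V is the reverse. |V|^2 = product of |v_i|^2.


Each vector v_i has |v_i|^2 = s_i^2
Squared scales: 5^2 = 25, (-5)^2 = 25, 3^2 = 9
|V|^2 = 25 * 25 * 9
= 5625


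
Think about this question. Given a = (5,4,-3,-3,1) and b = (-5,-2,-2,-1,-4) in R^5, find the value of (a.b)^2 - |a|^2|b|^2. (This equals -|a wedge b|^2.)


a . b = 5*(-5) + 4*(-2) + (-3)*(-2) + (-3)*(-1) + 1*(-4)
= -25 + (-8) + 6 + 3 + (-4) = -28
|a|^2 = 5^2 + 4^2 + (-3)^2 + (-3)^2 + 1^2 = 60
|b|^2 = (-5)^2 + (-2)^2 + (-2)^2 + (-1)^2 + (-4)^2 = 50
(a.b)^2 = (-28)^2 = 784
|a|^2 * |b|^2 = 60 * 50 = 3000
Result = 784 - 3000 = -2216


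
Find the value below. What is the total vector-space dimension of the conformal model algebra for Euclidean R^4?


The conformal model of R^4 uses Cl(5,1): the 4 Euclidean generators plus two extra orthogonal generators e+ (e+^2 = +1) and e- (e-^2 = -1), from which the null vectors e0, einf are built.
Number of generators m = 4 + 2 = 6.
dim Cl(p,q) = 2^m = 2^6 = 64


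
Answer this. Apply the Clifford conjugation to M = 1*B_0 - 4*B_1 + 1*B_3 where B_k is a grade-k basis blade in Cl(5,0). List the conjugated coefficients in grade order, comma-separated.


Clifford conjugate sign for grade k: (-1)^(k(k+1)/2)
Grade 0: (-1)^(0*1/2) = (-1)^0 = 1, coeff 1 -> 1
Grade 1: (-1)^(1*2/2) = (-1)^1 = -1, coeff -4 -> 4
Grade 3: (-1)^(3*4/2) = (-1)^6 = 1, coeff 1 -> 1
Conjugated coefficients: 1, 4, 1


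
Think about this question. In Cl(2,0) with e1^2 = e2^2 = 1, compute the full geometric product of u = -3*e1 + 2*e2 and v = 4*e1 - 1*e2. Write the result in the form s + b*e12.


Expand: (-3*e1 + 2*e2)(4*e1 - 1*e2)
= (-3)*4*e1e1 + (-3)*(-1)*e1e2 + 2*4*e2e1 + 2*(-1)*e2e2
Using e1^2 = e2^2 = 1, e2e1 = -e1e2:
Scalar part s = (-3)*4 + 2*(-1) = -12 + (-2) = -14
Bivector part b = (-3)*(-1) - 2*4 = 3 - 8 = -5
uv = -14 - 5*e12


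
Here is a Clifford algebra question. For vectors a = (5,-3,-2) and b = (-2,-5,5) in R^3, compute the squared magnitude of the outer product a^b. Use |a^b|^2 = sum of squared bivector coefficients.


a wedge b = (a1*b2 - a2*b1)*e12 + (a1*b3 - a3*b1)*e13 + (a2*b3 - a3*b2)*e23
e12 coeff: 5*(-5) - (-3)*(-2) = -25 - 6 = -31
e13 coeff: 5*5 - (-2)*(-2) = 25 - 4 = 21
e23 coeff: (-3)*5 - (-2)*(-5) = -15 - 10 = -25
|a wedge b|^2 = (-31)^2 + 21^2 + (-25)^2
= 961 + 441 + 625
= 2027


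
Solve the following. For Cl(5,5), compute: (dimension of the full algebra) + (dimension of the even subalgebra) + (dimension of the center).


n = 5 + 5 = 10
Total dim = 2^10 = 1024
Even subalgebra dim = 2^9 = 512
n is even, so center dim = 1
Sum = 1024 + 512 + 1 = 1537


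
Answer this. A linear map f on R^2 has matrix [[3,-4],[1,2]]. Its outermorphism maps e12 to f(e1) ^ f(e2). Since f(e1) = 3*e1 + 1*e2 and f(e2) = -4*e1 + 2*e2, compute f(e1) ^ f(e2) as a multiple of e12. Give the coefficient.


The outermorphism of a linear map f sends e1^e2 to f(e1)^f(e2).
f(e1) = 3*e1 + 1*e2
f(e2) = -4*e1 + 2*e2
f(e1) ^ f(e2) = (3*e1 + 1*e2) ^ (-4*e1 + 2*e2)
= 3*2*e12 + 1*(-4)*e21
= (6 - (-4))*e12
= 10*e12
Coefficient = 10


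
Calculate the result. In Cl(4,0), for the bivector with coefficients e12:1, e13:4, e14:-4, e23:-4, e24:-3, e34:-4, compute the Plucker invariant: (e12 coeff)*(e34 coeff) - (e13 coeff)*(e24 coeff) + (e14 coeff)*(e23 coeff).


Plucker relation: af - be + cd
a*f = 1*(-4) = -4
b*e = 4*(-3) = -12
c*d = (-4)*(-4) = 16
af - be + cd = -4 - (-12) + 16
= 24


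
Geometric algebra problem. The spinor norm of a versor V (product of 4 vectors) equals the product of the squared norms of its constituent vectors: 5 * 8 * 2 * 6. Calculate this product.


Spinor norm N(V) = |v1|^2 * |v2|^2 * ... * |v4|^2
= 5 * 8 * 2 * 6
Running product: 5, 40, 80, 480
N(V) = 480


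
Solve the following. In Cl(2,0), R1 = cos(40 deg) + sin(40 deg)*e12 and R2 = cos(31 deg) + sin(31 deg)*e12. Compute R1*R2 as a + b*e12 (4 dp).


Same-plane rotors commute and their half-angles add:
R1*R2 = cos(a1 + a2) + sin(a1 + a2)*e12.
a1 + a2 = 40 + 31 = 71 deg
cos(71 deg) = 0.3256
sin(71 deg) = 0.9455
R1*R2 = 0.3256 + 0.9455*e12


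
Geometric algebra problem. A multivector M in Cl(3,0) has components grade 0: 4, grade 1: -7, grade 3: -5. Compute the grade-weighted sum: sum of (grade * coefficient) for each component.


Grade-weighted sum = sum of grade_k * coefficient_k
0*4 = 0
1*(-7) = -7
3*(-5) = -15
Total = 0 + (-7) + (-15) = -22


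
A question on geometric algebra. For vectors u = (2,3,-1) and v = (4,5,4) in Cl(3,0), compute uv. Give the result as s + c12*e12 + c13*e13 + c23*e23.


In Cl(3,0): e_i^2 = 1, e_ie_j = -e_je_i for i != j.
Scalar part = u . v = 2*4 + 3*5 + (-1)*4
= 8 + 15 + (-4) = 19
e12 coeff = 2*5 - 3*4 = 10 - 12 = -2
e13 coeff = 2*4 - (-1)*4 = 8 - (-4) = 12
e23 coeff = 3*4 - (-1)*5 = 12 - (-5) = 17
uv = 19 - 2*e12 + 12*e13 + 17*e23


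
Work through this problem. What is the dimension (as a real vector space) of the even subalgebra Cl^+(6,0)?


Even subalgebra dimension = 2^(n-1)
n = 6 + 0 = 6
2^(6 - 1) = 2^5 = 32
Verification: sum of C(6,k) for even k = 1 + 15 + 15 + 1 = 32
Result = 32


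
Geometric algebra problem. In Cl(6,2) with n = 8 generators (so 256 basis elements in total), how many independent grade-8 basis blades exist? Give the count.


Number of grade-k basis blades in Cl(p,q) with n = p + q is C(n, k).
n = 6 + 2 = 8
C(8, 8) = 8! / (8! * 0!)
= 40320 / (40320 * 1)
= 1


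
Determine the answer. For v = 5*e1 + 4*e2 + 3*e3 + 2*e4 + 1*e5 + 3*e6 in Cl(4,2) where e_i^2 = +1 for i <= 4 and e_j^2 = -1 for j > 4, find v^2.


v^2 = sum of c_i^2 * e_i^2
Positive signature terms (e_i^2 = +1): 5^2 + 4^2 + 3^2 + 2^2 = 54
Negative signature terms (e_j^2 = -1): 1^2 + 3^2 = 10
v^2 = 54 - 10 = 44


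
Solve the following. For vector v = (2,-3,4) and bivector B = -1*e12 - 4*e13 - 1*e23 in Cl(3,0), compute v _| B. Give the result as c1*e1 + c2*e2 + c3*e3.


Left contraction v _| B = <vB>_1 (grade-1 part of the geometric product vB).
Using e1_|e12 = e2, e2_|e12 = -e1, e1_|e13 = e3, e3_|e13 = -e1, e2_|e23 = e3, e3_|e23 = -e2:
e1 coeff: -v2*b12 - v3*b13 = -(-3)*(-1) - (4)*(-4) = 13
e2 coeff: v1*b12 - v3*b23 = (2)*(-1) - (4)*(-1) = 2
e3 coeff: v1*b13 + v2*b23 = (2)*(-4) + (-3)*(-1) = -5
v _| B = 13*e1 + 2*e2 - 5*e3


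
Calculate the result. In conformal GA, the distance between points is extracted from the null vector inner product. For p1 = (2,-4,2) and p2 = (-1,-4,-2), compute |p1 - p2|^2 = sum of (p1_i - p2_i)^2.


p1 - p2 = (3, 0, 4)
|p1 - p2|^2 = 3^2 + 0^2 + 4^2
= 9 + 0 + 16
= 25


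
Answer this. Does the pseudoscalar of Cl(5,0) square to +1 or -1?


The pseudoscalar I = e1...e_n (product of all n generators) of Cl(p,q) satisfies I^2 = (-1)^(q + n(n-1)/2).
p = 5, q = 0, n = p + q = 5
n(n-1)/2 = 5 * 4 / 2 = 10
Exponent = q + n(n-1)/2 = 0 + 10 = 10
I^2 = (-1)^10 = +1


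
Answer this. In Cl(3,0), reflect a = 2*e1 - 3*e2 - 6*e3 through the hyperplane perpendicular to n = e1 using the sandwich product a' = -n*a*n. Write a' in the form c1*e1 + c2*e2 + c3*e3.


Reflection formula: a' = -n*a*n, with n = e1 (unit vector, n^2 = 1).
For reflection through hyperplane perp to e1:
The component along e1 flips sign, others stay.
a = (2, -3, -6)
a' = (-2, -3, -6)
a' = -2*e1 - 3*e2 - 6*e3


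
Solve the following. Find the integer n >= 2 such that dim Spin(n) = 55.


dim Spin(n) = dim so(n) = n(n-1)/2.
Solve n(n-1)/2 = 55, i.e. n^2 - n - 110 = 0.
Discriminant = 1 + 8*55 = 441
n = (1 + sqrt(441))/2 = (1 + 21)/2 = 11


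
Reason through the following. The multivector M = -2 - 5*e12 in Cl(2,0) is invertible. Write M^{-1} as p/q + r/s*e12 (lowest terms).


M = -2 - 5*e12, where e12^2 = -1.
Since M commutes with its reverse ~M = a - b*e12, M * ~M = a^2 - b^2*e12^2 = a^2 + b^2.
So M^{-1} = ~M / (a^2 + b^2) = (a - b*e12)/(a^2 + b^2).
a^2 + b^2 = 4 + 25 = 29
Scalar part = -2/29 = -2/29
Bivector coeff = 5/29 = 5/29
M^{-1} = -2/29 + 5/29*e12


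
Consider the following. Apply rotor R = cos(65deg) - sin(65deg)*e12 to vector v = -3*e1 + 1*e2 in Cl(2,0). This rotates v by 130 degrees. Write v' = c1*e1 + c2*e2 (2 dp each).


Rotor R = cos(65deg) - sin(65deg)*e12
Rotation angle theta = 2 * 65 = 130 degrees
v' = R*v*~R rotates v by theta.
cos(130deg) = -0.6428, sin(130deg) = 0.7660
v'_1 = -3*cos(130deg) - 1*sin(130deg)
= -3*(-0.6428) - 1*0.7660
= 1.16
v'_2 = -3*sin(130deg) + 1*cos(130deg)
= -3*0.7660 + 1*(-0.6428)
= -2.94
v' = 1.16*e1 - 2.94*e2


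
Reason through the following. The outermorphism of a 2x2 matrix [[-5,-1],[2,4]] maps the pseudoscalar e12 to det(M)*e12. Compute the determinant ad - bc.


The outermorphism of a linear map f sends e1^e2 to f(e1)^f(e2).
f(e1) = -5*e1 + 2*e2
f(e2) = -1*e1 + 4*e2
f(e1) ^ f(e2) = (-5*e1 + 2*e2) ^ (-1*e1 + 4*e2)
= (-5)*4*e12 + 2*(-1)*e21
= (-20 - (-2))*e12
= -18*e12
Coefficient = -18


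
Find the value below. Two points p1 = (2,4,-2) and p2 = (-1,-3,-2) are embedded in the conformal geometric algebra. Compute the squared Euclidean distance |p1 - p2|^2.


p1 - p2 = (3, 7, 0)
|p1 - p2|^2 = 3^2 + 7^2 + 0^2
= 9 + 49 + 0
= 58


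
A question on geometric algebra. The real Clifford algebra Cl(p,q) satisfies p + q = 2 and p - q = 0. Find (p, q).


We need p + q = 2 and p - q = 0.
Adding: 2p = 2 + 0 = 2, so p = 1.
Then q = 2 - 1 = 1.
(p, q) = (1, 1)


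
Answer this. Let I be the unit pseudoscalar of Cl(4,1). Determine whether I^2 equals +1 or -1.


The pseudoscalar I = e1...e_n (product of all n generators) of Cl(p,q) satisfies I^2 = (-1)^(q + n(n-1)/2).
p = 4, q = 1, n = p + q = 5
n(n-1)/2 = 5 * 4 / 2 = 10
Exponent = q + n(n-1)/2 = 1 + 10 = 11
I^2 = (-1)^11 = -1


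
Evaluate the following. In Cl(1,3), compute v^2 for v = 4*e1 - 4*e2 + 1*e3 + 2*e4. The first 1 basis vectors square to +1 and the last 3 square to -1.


v^2 = sum of c_i^2 * e_i^2
Positive signature terms (e_i^2 = +1): 4^2 = 16
Negative signature terms (e_j^2 = -1): (-4)^2 + 1^2 + 2^2 = 21
v^2 = 16 - 21 = -5
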